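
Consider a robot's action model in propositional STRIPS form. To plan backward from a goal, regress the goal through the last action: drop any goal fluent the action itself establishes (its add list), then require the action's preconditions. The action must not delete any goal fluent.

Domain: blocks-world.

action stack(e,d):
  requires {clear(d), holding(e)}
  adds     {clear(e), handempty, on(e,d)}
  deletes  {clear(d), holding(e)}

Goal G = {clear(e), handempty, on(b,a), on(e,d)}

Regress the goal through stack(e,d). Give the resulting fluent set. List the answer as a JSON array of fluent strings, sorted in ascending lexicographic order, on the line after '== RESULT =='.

Compute (G \ add) ∪ pre:
  G ∩ del = {}  (empty — regression defined)
  G \ add = {clear(e), handempty, on(b,a), on(e,d)} \ {clear(e), handempty, on(e,d)} = {on(b,a)}
  ∪ pre   = {on(b,a)} ∪ {clear(d), holding(e)}
          = {clear(d), holding(e), on(b,a)}

== RESULT ==
["clear(d)", "holding(e)", "on(b,a)"]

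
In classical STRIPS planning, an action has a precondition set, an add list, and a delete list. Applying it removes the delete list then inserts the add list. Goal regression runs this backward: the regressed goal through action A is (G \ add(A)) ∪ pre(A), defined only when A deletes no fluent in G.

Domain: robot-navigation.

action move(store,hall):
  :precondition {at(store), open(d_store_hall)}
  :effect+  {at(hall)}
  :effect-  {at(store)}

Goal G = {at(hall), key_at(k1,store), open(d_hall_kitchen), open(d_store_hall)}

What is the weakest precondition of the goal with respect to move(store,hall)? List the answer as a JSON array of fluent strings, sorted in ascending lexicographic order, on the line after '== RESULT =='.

Compute (G \ add) ∪ pre:
  G ∩ del = {}  (empty — regression defined)
  G \ add = {at(hall), key_at(k1,store), open(d_hall_kitchen), open(d_store_hall)} \ {at(hall)} = {key_at(k1,store), open(d_hall_kitchen), open(d_store_hall)}
  ∪ pre   = {key_at(k1,store), open(d_hall_kitchen), open(d_store_hall)} ∪ {at(store), open(d_store_hall)}
          = {at(store), key_at(k1,store), open(d_hall_kitchen), open(d_store_hall)}

== RESULT ==
["at(store)", "key_at(k1,store)", "open(d_hall_kitchen)", "open(d_store_hall)"]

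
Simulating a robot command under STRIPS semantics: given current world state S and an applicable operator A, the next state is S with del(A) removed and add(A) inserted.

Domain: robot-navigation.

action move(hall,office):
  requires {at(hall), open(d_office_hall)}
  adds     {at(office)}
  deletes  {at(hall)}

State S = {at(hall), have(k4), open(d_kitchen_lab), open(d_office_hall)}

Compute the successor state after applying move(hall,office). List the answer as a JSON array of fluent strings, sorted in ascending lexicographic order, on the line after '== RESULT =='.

Compute (S \ del) ∪ add:
  pre ⊆ S: {at(hall), open(d_office_hall)} ⊆ S  — applicable
  S \ del = {have(k4), open(d_kitchen_lab), open(d_office_hall)}
  ∪ add   = {at(office), have(k4), open(d_kitchen_lab), open(d_office_hall)}

== RESULT ==
["at(office)", "have(k4)", "open(d_kitchen_lab)", "open(d_office_hall)"]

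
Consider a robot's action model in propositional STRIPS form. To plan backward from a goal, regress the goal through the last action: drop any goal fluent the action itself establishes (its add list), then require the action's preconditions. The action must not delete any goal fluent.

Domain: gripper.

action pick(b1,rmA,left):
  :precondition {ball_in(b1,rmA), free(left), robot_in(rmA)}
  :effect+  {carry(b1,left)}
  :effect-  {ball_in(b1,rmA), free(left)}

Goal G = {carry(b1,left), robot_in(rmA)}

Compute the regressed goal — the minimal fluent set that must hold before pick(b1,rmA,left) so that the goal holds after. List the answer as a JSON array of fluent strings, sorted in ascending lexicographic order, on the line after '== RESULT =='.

Compute (G \ add) ∪ pre:
  G ∩ del = {}  (empty — regression defined)
  G \ add = {carry(b1,left), robot_in(rmA)} \ {carry(b1,left)} = {robot_in(rmA)}
  ∪ pre   = {robot_in(rmA)} ∪ {ball_in(b1,rmA), free(left), robot_in(rmA)}
          = {ball_in(b1,rmA), free(left), robot_in(rmA)}

== RESULT ==
["ball_in(b1,rmA)", "free(left)", "robot_in(rmA)"]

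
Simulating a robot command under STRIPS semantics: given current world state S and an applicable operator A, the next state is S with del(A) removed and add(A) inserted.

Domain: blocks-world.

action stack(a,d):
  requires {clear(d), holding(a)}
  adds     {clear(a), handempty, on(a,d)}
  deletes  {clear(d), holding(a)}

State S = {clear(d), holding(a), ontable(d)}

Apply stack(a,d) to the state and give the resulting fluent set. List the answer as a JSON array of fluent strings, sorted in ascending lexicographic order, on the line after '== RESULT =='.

Progress:
  pre ⊆ S: {clear(d), holding(a)} ⊆ S  — applicable
  S \ del = {ontable(d)}
  ∪ add   = {clear(a), handempty, on(a,d), ontable(d)}

== RESULT ==
["clear(a)", "handempty", "on(a,d)", "ontable(d)"]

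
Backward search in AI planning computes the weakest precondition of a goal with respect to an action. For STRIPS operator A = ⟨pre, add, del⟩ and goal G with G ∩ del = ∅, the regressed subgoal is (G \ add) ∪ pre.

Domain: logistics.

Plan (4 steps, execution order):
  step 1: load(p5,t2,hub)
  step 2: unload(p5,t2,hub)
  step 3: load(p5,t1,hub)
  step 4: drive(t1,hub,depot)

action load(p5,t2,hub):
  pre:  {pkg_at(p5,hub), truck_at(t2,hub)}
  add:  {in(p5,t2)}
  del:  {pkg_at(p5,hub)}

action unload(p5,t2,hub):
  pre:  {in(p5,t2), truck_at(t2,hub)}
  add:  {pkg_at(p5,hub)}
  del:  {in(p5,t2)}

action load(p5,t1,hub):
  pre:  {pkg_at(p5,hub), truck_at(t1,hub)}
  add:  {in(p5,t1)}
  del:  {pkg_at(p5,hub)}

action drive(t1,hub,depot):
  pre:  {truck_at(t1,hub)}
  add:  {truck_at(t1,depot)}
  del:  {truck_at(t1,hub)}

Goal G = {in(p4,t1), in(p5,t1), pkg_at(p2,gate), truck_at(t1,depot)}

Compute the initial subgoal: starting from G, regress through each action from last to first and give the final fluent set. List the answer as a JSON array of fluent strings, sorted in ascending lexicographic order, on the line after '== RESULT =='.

Regress step by step:
  through step 4 (drive(t1,hub,depot)): drop {truck_at(t1,depot)}, keep {in(p4,t1), in(p5,t1), pkg_at(p2,gate)}, require {truck_at(t1,hub)}
    → {in(p4,t1), in(p5,t1), pkg_at(p2,gate), truck_at(t1,hub)}
  through step 3 (load(p5,t1,hub)): drop {in(p5,t1)}, keep {in(p4,t1), pkg_at(p2,gate), truck_at(t1,hub)}, require {pkg_at(p5,hub), truck_at(t1,hub)}
    → {in(p4,t1), pkg_at(p2,gate), pkg_at(p5,hub), truck_at(t1,hub)}
  through step 2 (unload(p5,t2,hub)): drop {pkg_at(p5,hub)}, keep {in(p4,t1), pkg_at(p2,gate), truck_at(t1,hub)}, require {in(p5,t2), truck_at(t2,hub)}
    → {in(p4,t1), in(p5,t2), pkg_at(p2,gate), truck_at(t1,hub), truck_at(t2,hub)}
  through step 1 (load(p5,t2,hub)): drop {in(p5,t2)}, keep {in(p4,t1), pkg_at(p2,gate), truck_at(t1,hub), truck_at(t2,hub)}, require {pkg_at(p5,hub), truck_at(t2,hub)}
    → {in(p4,t1), pkg_at(p2,gate), pkg_at(p5,hub), truck_at(t1,hub), truck_at(t2,hub)}

== RESULT ==
["in(p4,t1)", "pkg_at(p2,gate)", "pkg_at(p5,hub)", "truck_at(t1,hub)", "truck_at(t2,hub)"]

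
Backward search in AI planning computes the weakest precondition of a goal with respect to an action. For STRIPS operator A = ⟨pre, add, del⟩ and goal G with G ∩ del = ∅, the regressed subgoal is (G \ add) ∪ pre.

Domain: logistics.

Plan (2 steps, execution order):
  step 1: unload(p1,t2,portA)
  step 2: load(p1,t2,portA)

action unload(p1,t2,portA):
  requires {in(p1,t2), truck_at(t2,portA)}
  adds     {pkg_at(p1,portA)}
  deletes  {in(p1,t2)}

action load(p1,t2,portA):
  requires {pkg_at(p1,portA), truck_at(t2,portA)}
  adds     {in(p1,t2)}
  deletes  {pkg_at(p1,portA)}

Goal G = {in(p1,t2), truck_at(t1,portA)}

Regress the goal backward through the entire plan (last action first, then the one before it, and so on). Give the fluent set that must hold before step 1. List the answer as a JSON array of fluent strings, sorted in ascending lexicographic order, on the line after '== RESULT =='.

Work backward from the goal:
  through step 2 (load(p1,t2,portA)): drop {in(p1,t2)}, keep {truck_at(t1,portA)}, require {pkg_at(p1,portA), truck_at(t2,portA)}
    → {pkg_at(p1,portA), truck_at(t1,portA), truck_at(t2,portA)}
  through step 1 (unload(p1,t2,portA)): drop {pkg_at(p1,portA)}, keep {truck_at(t1,portA), truck_at(t2,portA)}, require {in(p1,t2), truck_at(t2,portA)}
    → {in(p1,t2), truck_at(t1,portA), truck_at(t2,portA)}

== RESULT ==
["in(p1,t2)", "truck_at(t1,portA)", "truck_at(t2,portA)"]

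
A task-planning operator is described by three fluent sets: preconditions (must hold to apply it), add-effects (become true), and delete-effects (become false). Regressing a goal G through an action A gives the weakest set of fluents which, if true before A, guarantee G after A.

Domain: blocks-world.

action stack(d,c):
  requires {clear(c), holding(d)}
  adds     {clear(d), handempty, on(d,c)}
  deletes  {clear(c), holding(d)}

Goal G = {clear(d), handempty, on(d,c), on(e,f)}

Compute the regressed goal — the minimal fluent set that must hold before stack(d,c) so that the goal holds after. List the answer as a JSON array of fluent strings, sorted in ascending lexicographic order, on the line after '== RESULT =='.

Regress:
  G ∩ del = {}  (empty — regression defined)
  G \ add = {clear(d), handempty, on(d,c), on(e,f)} \ {clear(d), handempty, on(d,c)} = {on(e,f)}
  ∪ pre   = {on(e,f)} ∪ {clear(c), holding(d)}
          = {clear(c), holding(d), on(e,f)}

== RESULT ==
["clear(c)", "holding(d)", "on(e,f)"]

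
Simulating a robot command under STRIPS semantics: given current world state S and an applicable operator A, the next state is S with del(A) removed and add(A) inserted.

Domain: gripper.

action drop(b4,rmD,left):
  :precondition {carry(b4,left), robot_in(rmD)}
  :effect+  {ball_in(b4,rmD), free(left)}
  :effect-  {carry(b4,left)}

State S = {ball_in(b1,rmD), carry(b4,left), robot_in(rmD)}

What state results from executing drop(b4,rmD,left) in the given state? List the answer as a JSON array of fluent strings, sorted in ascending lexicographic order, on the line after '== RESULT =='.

Progress:
  pre ⊆ S: {carry(b4,left), robot_in(rmD)} ⊆ S  — applicable
  S \ del = {ball_in(b1,rmD), robot_in(rmD)}
  ∪ add   = {ball_in(b1,rmD), ball_in(b4,rmD), free(left), robot_in(rmD)}

== RESULT ==
["ball_in(b1,rmD)", "ball_in(b4,rmD)", "free(left)", "robot_in(rmD)"]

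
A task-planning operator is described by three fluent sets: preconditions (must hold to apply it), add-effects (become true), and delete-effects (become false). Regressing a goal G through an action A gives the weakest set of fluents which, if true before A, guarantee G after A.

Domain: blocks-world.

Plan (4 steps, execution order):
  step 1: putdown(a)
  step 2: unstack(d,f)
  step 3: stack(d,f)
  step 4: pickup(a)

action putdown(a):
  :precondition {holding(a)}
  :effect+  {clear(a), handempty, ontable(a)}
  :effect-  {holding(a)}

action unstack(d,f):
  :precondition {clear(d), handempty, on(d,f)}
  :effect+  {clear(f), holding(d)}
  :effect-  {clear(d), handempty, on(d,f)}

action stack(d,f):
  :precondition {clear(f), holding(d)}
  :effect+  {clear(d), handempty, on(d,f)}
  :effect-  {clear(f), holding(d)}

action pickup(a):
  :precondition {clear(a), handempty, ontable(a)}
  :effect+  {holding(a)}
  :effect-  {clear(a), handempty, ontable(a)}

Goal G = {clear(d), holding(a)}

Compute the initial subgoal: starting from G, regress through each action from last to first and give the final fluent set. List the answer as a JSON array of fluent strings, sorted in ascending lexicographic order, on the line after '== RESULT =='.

Work backward from the goal:
  through step 4 (pickup(a)): drop {holding(a)}, keep {clear(d)}, require {clear(a), handempty, ontable(a)}
    → {clear(a), clear(d), handempty, ontable(a)}
  through step 3 (stack(d,f)): drop {clear(d), handempty}, keep {clear(a), ontable(a)}, require {clear(f), holding(d)}
    → {clear(a), clear(f), holding(d), ontable(a)}
  through step 2 (unstack(d,f)): drop {clear(f), holding(d)}, keep {clear(a), ontable(a)}, require {clear(d), handempty, on(d,f)}
    → {clear(a), clear(d), handempty, on(d,f), ontable(a)}
  through step 1 (putdown(a)): drop {clear(a), handempty, ontable(a)}, keep {clear(d), on(d,f)}, require {holding(a)}
    → {clear(d), holding(a), on(d,f)}

== RESULT ==
["clear(d)", "holding(a)", "on(d,f)"]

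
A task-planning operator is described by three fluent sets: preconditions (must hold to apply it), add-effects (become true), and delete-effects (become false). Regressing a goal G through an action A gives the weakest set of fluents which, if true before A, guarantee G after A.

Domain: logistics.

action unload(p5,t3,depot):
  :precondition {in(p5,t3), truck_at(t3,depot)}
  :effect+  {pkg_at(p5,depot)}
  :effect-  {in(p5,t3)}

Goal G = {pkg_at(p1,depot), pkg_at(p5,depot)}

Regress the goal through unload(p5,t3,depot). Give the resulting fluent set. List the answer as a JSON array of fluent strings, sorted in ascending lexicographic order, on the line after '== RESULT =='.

Regress:
  G ∩ del = {}  (empty — regression defined)
  G \ add = {pkg_at(p1,depot), pkg_at(p5,depot)} \ {pkg_at(p5,depot)} = {pkg_at(p1,depot)}
  ∪ pre   = {pkg_at(p1,depot)} ∪ {in(p5,t3), truck_at(t3,depot)}
          = {in(p5,t3), pkg_at(p1,depot), truck_at(t3,depot)}

== RESULT ==
["in(p5,t3)", "pkg_at(p1,depot)", "truck_at(t3,depot)"]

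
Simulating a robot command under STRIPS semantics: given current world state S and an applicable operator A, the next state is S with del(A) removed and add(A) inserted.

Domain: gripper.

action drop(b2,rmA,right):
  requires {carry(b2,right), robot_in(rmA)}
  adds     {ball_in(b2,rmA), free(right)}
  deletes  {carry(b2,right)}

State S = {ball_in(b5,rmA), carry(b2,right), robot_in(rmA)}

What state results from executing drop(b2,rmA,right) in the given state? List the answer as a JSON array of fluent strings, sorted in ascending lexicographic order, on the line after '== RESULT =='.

Compute (S \ del) ∪ add:
  pre ⊆ S: {carry(b2,right), robot_in(rmA)} ⊆ S  — applicable
  S \ del = {ball_in(b5,rmA), robot_in(rmA)}
  ∪ add   = {ball_in(b2,rmA), ball_in(b5,rmA), free(right), robot_in(rmA)}

== RESULT ==
["ball_in(b2,rmA)", "ball_in(b5,rmA)", "free(right)", "robot_in(rmA)"]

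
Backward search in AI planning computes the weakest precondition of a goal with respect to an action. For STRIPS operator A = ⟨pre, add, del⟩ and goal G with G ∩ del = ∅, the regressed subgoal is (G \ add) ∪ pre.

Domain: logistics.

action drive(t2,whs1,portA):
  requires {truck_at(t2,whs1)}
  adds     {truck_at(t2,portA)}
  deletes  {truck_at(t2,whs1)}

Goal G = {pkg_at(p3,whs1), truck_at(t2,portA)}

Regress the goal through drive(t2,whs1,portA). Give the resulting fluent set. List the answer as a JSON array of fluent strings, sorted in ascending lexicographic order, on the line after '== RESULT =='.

Regress:
  G ∩ del = {}  (empty — regression defined)
  G \ add = {pkg_at(p3,whs1), truck_at(t2,portA)} \ {truck_at(t2,portA)} = {pkg_at(p3,whs1)}
  ∪ pre   = {pkg_at(p3,whs1)} ∪ {truck_at(t2,whs1)}
          = {pkg_at(p3,whs1), truck_at(t2,whs1)}

== RESULT ==
["pkg_at(p3,whs1)", "truck_at(t2,whs1)"]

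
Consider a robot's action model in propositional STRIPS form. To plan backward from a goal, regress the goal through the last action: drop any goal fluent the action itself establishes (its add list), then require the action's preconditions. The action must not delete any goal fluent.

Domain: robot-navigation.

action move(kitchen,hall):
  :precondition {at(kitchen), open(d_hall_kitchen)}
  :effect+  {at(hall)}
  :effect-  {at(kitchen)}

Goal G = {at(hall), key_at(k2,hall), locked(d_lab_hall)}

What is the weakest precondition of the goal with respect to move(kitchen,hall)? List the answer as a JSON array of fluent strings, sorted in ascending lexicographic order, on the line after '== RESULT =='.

Regress:
  G ∩ del = {}  (empty — regression defined)
  G \ add = {at(hall), key_at(k2,hall), locked(d_lab_hall)} \ {at(hall)} = {key_at(k2,hall), locked(d_lab_hall)}
  ∪ pre   = {key_at(k2,hall), locked(d_lab_hall)} ∪ {at(kitchen), open(d_hall_kitchen)}
          = {at(kitchen), key_at(k2,hall), locked(d_lab_hall), open(d_hall_kitchen)}

== RESULT ==
["at(kitchen)", "key_at(k2,hall)", "locked(d_lab_hall)", "open(d_hall_kitchen)"]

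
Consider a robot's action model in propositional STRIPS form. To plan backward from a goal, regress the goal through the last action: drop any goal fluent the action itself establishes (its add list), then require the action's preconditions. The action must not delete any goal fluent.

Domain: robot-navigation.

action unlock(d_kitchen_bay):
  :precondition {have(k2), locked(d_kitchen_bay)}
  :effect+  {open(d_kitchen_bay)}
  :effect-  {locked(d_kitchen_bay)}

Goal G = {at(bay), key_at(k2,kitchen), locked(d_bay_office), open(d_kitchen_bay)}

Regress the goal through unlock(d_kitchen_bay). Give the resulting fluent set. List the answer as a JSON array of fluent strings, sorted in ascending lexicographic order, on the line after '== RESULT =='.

Compute (G \ add) ∪ pre:
  G ∩ del = {}  (empty — regression defined)
  G \ add = {at(bay), key_at(k2,kitchen), locked(d_bay_office), open(d_kitchen_bay)} \ {open(d_kitchen_bay)} = {at(bay), key_at(k2,kitchen), locked(d_bay_office)}
  ∪ pre   = {at(bay), key_at(k2,kitchen), locked(d_bay_office)} ∪ {have(k2), locked(d_kitchen_bay)}
          = {at(bay), have(k2), key_at(k2,kitchen), locked(d_bay_office), locked(d_kitchen_bay)}

== RESULT ==
["at(bay)", "have(k2)", "key_at(k2,kitchen)", "locked(d_bay_office)", "locked(d_kitchen_bay)"]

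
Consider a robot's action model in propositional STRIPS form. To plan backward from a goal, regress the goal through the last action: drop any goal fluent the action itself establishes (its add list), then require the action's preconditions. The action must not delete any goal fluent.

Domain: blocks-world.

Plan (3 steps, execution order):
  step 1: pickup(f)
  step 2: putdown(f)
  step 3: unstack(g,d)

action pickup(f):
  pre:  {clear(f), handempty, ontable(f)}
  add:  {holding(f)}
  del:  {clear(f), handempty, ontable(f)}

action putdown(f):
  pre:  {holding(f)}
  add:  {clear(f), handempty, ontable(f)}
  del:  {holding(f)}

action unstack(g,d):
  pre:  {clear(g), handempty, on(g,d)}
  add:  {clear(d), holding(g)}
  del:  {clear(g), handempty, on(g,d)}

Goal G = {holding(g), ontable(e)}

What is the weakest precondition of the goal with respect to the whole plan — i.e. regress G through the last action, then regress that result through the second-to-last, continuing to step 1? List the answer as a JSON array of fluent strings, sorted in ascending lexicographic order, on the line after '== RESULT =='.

Work backward from the goal:
  through step 3 (unstack(g,d)): drop {holding(g)}, keep {ontable(e)}, require {clear(g), handempty, on(g,d)}
    → {clear(g), handempty, on(g,d), ontable(e)}
  through step 2 (putdown(f)): drop {handempty}, keep {clear(g), on(g,d), ontable(e)}, require {holding(f)}
    → {clear(g), holding(f), on(g,d), ontable(e)}
  through step 1 (pickup(f)): drop {holding(f)}, keep {clear(g), on(g,d), ontable(e)}, require {clear(f), handempty, ontable(f)}
    → {clear(f), clear(g), handempty, on(g,d), ontable(e), ontable(f)}

== RESULT ==
["clear(f)", "clear(g)", "handempty", "on(g,d)", "ontable(e)", "ontable(f)"]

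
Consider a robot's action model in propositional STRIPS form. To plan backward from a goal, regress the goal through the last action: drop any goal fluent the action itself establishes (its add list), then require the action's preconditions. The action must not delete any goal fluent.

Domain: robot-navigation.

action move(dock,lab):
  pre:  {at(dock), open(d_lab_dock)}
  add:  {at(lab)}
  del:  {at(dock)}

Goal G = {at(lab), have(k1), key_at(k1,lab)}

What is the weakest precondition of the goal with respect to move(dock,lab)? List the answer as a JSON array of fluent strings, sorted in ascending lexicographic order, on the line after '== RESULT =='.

Compute (G \ add) ∪ pre:
  G ∩ del = {}  (empty — regression defined)
  G \ add = {at(lab), have(k1), key_at(k1,lab)} \ {at(lab)} = {have(k1), key_at(k1,lab)}
  ∪ pre   = {have(k1), key_at(k1,lab)} ∪ {at(dock), open(d_lab_dock)}
          = {at(dock), have(k1), key_at(k1,lab), open(d_lab_dock)}

== RESULT ==
["at(dock)", "have(k1)", "key_at(k1,lab)", "open(d_lab_dock)"]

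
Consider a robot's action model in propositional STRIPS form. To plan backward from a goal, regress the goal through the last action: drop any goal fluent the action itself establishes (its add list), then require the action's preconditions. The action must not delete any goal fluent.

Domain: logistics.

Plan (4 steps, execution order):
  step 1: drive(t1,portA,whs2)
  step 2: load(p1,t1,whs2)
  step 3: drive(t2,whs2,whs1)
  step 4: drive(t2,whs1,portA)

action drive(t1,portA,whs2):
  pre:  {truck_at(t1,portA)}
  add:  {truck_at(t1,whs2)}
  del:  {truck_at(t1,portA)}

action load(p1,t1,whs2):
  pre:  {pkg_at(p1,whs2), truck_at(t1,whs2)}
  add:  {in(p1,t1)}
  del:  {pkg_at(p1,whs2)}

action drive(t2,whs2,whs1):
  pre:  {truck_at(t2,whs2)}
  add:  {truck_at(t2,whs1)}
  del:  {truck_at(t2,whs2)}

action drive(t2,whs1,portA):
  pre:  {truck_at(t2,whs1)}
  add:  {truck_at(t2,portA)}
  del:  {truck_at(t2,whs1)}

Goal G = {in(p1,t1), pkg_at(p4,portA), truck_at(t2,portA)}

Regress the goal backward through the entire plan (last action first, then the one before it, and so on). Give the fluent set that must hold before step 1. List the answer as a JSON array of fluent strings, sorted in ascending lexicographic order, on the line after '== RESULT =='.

Work backward from the goal:
  through step 4 (drive(t2,whs1,portA)): drop {truck_at(t2,portA)}, keep {in(p1,t1), pkg_at(p4,portA)}, require {truck_at(t2,whs1)}
    → {in(p1,t1), pkg_at(p4,portA), truck_at(t2,whs1)}
  through step 3 (drive(t2,whs2,whs1)): drop {truck_at(t2,whs1)}, keep {in(p1,t1), pkg_at(p4,portA)}, require {truck_at(t2,whs2)}
    → {in(p1,t1), pkg_at(p4,portA), truck_at(t2,whs2)}
  through step 2 (load(p1,t1,whs2)): drop {in(p1,t1)}, keep {pkg_at(p4,portA), truck_at(t2,whs2)}, require {pkg_at(p1,whs2), truck_at(t1,whs2)}
    → {pkg_at(p1,whs2), pkg_at(p4,portA), truck_at(t1,whs2), truck_at(t2,whs2)}
  through step 1 (drive(t1,portA,whs2)): drop {truck_at(t1,whs2)}, keep {pkg_at(p1,whs2), pkg_at(p4,portA), truck_at(t2,whs2)}, require {truck_at(t1,portA)}
    → {pkg_at(p1,whs2), pkg_at(p4,portA), truck_at(t1,portA), truck_at(t2,whs2)}

== RESULT ==
["pkg_at(p1,whs2)", "pkg_at(p4,portA)", "truck_at(t1,portA)", "truck_at(t2,whs2)"]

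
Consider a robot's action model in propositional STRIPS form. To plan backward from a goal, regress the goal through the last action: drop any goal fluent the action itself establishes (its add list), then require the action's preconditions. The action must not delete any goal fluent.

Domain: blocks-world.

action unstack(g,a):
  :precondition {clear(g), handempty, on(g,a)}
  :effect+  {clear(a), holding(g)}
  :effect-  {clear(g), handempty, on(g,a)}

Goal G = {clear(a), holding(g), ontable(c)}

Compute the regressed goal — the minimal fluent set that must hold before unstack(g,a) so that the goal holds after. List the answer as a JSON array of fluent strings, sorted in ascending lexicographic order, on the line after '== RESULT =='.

Regress:
  G ∩ del = {}  (empty — regression defined)
  G \ add = {clear(a), holding(g), ontable(c)} \ {clear(a), holding(g)} = {ontable(c)}
  ∪ pre   = {ontable(c)} ∪ {clear(g), handempty, on(g,a)}
          = {clear(g), handempty, on(g,a), ontable(c)}

== RESULT ==
["clear(g)", "handempty", "on(g,a)", "ontable(c)"]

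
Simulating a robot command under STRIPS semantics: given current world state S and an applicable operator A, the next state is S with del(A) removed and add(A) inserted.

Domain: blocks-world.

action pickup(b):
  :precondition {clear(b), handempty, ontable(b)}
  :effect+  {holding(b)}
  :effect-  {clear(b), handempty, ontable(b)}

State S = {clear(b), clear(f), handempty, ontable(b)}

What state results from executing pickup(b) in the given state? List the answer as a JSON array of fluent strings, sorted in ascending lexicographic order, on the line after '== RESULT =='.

Progress:
  pre ⊆ S: {clear(b), handempty, ontable(b)} ⊆ S  — applicable
  S \ del = {clear(f)}
  ∪ add   = {clear(f), holding(b)}

== RESULT ==
["clear(f)", "holding(b)"]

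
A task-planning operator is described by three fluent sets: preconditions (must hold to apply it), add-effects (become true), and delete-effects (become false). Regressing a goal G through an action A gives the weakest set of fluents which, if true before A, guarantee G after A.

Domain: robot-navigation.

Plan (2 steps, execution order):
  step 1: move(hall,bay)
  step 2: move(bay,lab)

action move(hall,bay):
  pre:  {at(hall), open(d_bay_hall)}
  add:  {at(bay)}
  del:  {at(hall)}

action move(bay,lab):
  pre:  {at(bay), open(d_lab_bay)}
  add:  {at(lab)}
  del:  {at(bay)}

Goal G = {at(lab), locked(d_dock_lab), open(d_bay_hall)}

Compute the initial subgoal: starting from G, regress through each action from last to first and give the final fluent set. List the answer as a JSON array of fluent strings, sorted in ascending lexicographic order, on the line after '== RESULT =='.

Work backward from the goal:
  through step 2 (move(bay,lab)): drop {at(lab)}, keep {locked(d_dock_lab), open(d_bay_hall)}, require {at(bay), open(d_lab_bay)}
    → {at(bay), locked(d_dock_lab), open(d_bay_hall), open(d_lab_bay)}
  through step 1 (move(hall,bay)): drop {at(bay)}, keep {locked(d_dock_lab), open(d_bay_hall), open(d_lab_bay)}, require {at(hall), open(d_bay_hall)}
    → {at(hall), locked(d_dock_lab), open(d_bay_hall), open(d_lab_bay)}

== RESULT ==
["at(hall)", "locked(d_dock_lab)", "open(d_bay_hall)", "open(d_lab_bay)"]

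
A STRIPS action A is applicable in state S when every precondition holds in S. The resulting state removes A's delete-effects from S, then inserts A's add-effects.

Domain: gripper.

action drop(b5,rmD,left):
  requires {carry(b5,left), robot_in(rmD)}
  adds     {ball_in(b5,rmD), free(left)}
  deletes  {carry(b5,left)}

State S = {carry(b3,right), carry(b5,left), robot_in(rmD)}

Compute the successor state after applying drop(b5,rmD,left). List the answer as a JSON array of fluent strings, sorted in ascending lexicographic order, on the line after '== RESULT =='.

Progress:
  pre ⊆ S: {carry(b5,left), robot_in(rmD)} ⊆ S  — applicable
  S \ del = {carry(b3,right), robot_in(rmD)}
  ∪ add   = {ball_in(b5,rmD), carry(b3,right), free(left), robot_in(rmD)}

== RESULT ==
["ball_in(b5,rmD)", "carry(b3,right)", "free(left)", "robot_in(rmD)"]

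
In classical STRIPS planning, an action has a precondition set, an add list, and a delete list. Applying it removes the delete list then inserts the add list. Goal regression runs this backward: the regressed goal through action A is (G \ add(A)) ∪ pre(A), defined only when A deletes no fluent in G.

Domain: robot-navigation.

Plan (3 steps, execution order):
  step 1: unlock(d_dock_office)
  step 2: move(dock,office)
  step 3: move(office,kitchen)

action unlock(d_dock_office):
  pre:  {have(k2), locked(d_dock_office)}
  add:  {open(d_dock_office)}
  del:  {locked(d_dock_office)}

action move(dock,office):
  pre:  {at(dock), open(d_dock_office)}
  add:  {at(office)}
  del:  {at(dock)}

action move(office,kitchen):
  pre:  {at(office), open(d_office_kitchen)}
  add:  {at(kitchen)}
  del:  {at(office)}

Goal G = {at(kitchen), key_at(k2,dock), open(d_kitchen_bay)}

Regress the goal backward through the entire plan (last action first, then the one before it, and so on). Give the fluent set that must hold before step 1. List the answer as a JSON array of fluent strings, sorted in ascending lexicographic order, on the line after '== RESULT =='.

Regress step by step:
  through step 3 (move(office,kitchen)): drop {at(kitchen)}, keep {key_at(k2,dock), open(d_kitchen_bay)}, require {at(office), open(d_office_kitchen)}
    → {at(office), key_at(k2,dock), open(d_kitchen_bay), open(d_office_kitchen)}
  through step 2 (move(dock,office)): drop {at(office)}, keep {key_at(k2,dock), open(d_kitchen_bay), open(d_office_kitchen)}, require {at(dock), open(d_dock_office)}
    → {at(dock), key_at(k2,dock), open(d_dock_office), open(d_kitchen_bay), open(d_office_kitchen)}
  through step 1 (unlock(d_dock_office)): drop {open(d_dock_office)}, keep {at(dock), key_at(k2,dock), open(d_kitchen_bay), open(d_office_kitchen)}, require {have(k2), locked(d_dock_office)}
    → {at(dock), have(k2), key_at(k2,dock), locked(d_dock_office), open(d_kitchen_bay), open(d_office_kitchen)}

== RESULT ==
["at(dock)", "have(k2)", "key_at(k2,dock)", "locked(d_dock_office)", "open(d_kitchen_bay)", "open(d_office_kitchen)"]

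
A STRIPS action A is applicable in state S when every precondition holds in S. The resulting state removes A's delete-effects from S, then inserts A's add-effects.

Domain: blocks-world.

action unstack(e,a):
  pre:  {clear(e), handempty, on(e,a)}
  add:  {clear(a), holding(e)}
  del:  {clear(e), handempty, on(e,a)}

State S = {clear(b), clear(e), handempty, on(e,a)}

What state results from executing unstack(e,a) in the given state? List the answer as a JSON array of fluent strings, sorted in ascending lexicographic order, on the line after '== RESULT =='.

Progress:
  pre ⊆ S: {clear(e), handempty, on(e,a)} ⊆ S  — applicable
  S \ del = {clear(b)}
  ∪ add   = {clear(a), clear(b), holding(e)}

== RESULT ==
["clear(a)", "clear(b)", "holding(e)"]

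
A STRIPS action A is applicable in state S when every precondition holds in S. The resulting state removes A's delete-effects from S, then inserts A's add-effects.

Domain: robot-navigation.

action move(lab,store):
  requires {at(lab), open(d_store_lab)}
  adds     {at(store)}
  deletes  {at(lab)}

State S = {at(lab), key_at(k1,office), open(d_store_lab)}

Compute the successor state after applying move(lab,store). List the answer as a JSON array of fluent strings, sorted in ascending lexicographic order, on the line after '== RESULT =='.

Progress:
  pre ⊆ S: {at(lab), open(d_store_lab)} ⊆ S  — applicable
  S \ del = {key_at(k1,office), open(d_store_lab)}
  ∪ add   = {at(store), key_at(k1,office), open(d_store_lab)}

== RESULT ==
["at(store)", "key_at(k1,office)", "open(d_store_lab)"]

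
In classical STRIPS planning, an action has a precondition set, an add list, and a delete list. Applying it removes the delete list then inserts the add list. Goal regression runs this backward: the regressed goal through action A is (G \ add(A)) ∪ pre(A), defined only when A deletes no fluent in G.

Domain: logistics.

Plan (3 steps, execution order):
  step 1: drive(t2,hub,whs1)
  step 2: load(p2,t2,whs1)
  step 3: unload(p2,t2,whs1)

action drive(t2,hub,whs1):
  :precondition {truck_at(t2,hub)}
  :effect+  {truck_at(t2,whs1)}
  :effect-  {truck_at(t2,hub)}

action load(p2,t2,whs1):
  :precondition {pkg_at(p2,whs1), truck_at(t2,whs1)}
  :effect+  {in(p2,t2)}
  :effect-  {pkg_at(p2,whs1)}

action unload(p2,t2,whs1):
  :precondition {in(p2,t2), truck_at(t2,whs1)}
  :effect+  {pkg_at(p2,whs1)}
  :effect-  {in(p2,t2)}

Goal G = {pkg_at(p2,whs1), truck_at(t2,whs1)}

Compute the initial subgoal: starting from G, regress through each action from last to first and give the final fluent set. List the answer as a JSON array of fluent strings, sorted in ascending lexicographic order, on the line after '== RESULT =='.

Work backward from the goal:
  through step 3 (unload(p2,t2,whs1)): drop {pkg_at(p2,whs1)}, keep {truck_at(t2,whs1)}, require {in(p2,t2), truck_at(t2,whs1)}
    → {in(p2,t2), truck_at(t2,whs1)}
  through step 2 (load(p2,t2,whs1)): drop {in(p2,t2)}, keep {truck_at(t2,whs1)}, require {pkg_at(p2,whs1), truck_at(t2,whs1)}
    → {pkg_at(p2,whs1), truck_at(t2,whs1)}
  through step 1 (drive(t2,hub,whs1)): drop {truck_at(t2,whs1)}, keep {pkg_at(p2,whs1)}, require {truck_at(t2,hub)}
    → {pkg_at(p2,whs1), truck_at(t2,hub)}

== RESULT ==
["pkg_at(p2,whs1)", "truck_at(t2,hub)"]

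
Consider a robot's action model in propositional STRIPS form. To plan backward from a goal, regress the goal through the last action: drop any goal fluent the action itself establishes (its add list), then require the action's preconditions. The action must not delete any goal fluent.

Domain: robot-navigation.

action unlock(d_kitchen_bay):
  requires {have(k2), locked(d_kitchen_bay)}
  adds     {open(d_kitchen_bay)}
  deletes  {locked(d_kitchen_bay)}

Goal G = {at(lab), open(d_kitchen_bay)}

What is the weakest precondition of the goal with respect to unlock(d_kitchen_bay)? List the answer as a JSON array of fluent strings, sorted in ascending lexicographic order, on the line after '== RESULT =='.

Regress:
  G ∩ del = {}  (empty — regression defined)
  G \ add = {at(lab), open(d_kitchen_bay)} \ {open(d_kitchen_bay)} = {at(lab)}
  ∪ pre   = {at(lab)} ∪ {have(k2), locked(d_kitchen_bay)}
          = {at(lab), have(k2), locked(d_kitchen_bay)}

== RESULT ==
["at(lab)", "have(k2)", "locked(d_kitchen_bay)"]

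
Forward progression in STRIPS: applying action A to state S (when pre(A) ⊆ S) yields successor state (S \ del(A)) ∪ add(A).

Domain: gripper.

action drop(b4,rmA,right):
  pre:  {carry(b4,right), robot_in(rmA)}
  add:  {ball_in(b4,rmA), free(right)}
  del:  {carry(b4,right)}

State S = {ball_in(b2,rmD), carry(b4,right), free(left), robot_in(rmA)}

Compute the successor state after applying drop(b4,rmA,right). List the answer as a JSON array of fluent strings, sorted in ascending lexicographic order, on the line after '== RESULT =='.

Compute (S \ del) ∪ add:
  pre ⊆ S: {carry(b4,right), robot_in(rmA)} ⊆ S  — applicable
  S \ del = {ball_in(b2,rmD), free(left), robot_in(rmA)}
  ∪ add   = {ball_in(b2,rmD), ball_in(b4,rmA), free(left), free(right), robot_in(rmA)}

== RESULT ==
["ball_in(b2,rmD)", "ball_in(b4,rmA)", "free(left)", "free(right)", "robot_in(rmA)"]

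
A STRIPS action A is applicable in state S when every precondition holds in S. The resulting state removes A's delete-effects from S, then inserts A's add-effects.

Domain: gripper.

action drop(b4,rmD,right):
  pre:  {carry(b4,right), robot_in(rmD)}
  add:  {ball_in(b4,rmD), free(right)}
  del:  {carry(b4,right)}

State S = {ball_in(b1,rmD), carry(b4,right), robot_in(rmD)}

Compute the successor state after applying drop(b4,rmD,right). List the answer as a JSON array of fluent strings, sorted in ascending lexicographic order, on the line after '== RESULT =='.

Progress:
  pre ⊆ S: {carry(b4,right), robot_in(rmD)} ⊆ S  — applicable
  S \ del = {ball_in(b1,rmD), robot_in(rmD)}
  ∪ add   = {ball_in(b1,rmD), ball_in(b4,rmD), free(right), robot_in(rmD)}

== RESULT ==
["ball_in(b1,rmD)", "ball_in(b4,rmD)", "free(right)", "robot_in(rmD)"]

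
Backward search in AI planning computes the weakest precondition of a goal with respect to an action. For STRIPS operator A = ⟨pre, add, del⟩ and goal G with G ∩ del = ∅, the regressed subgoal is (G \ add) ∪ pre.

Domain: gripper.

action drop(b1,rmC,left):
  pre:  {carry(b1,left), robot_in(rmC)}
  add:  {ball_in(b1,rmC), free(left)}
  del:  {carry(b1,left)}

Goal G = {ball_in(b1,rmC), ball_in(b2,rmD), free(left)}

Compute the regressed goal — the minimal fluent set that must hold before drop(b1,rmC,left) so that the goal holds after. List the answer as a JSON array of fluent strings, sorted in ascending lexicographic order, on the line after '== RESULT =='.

Compute (G \ add) ∪ pre:
  G ∩ del = {}  (empty — regression defined)
  G \ add = {ball_in(b1,rmC), ball_in(b2,rmD), free(left)} \ {ball_in(b1,rmC), free(left)} = {ball_in(b2,rmD)}
  ∪ pre   = {ball_in(b2,rmD)} ∪ {carry(b1,left), robot_in(rmC)}
          = {ball_in(b2,rmD), carry(b1,left), robot_in(rmC)}

== RESULT ==
["ball_in(b2,rmD)", "carry(b1,left)", "robot_in(rmC)"]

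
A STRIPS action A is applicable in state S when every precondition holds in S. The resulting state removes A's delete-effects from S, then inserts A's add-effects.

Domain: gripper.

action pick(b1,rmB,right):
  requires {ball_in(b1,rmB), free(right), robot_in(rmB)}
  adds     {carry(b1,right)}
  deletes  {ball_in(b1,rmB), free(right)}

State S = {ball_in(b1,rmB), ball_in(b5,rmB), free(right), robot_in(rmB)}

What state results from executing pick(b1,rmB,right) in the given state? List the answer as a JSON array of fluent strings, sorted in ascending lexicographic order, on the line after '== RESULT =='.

Progress:
  pre ⊆ S: {ball_in(b1,rmB), free(right), robot_in(rmB)} ⊆ S  — applicable
  S \ del = {ball_in(b5,rmB), robot_in(rmB)}
  ∪ add   = {ball_in(b5,rmB), carry(b1,right), robot_in(rmB)}

== RESULT ==
["ball_in(b5,rmB)", "carry(b1,right)", "robot_in(rmB)"]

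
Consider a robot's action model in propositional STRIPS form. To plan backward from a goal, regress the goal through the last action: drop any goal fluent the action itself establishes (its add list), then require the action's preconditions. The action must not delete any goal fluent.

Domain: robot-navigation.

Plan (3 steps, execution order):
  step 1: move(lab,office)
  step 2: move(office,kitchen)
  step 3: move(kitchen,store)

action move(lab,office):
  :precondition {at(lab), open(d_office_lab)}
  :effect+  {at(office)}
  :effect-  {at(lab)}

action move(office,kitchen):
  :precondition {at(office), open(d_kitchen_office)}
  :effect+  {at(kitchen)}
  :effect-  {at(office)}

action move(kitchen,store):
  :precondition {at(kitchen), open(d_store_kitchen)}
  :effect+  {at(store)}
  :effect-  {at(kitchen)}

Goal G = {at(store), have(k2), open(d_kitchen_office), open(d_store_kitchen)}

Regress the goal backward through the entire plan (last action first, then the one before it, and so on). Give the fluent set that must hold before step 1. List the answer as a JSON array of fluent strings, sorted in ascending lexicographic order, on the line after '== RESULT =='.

Regress step by step:
  through step 3 (move(kitchen,store)): drop {at(store)}, keep {have(k2), open(d_kitchen_office), open(d_store_kitchen)}, require {at(kitchen), open(d_store_kitchen)}
    → {at(kitchen), have(k2), open(d_kitchen_office), open(d_store_kitchen)}
  through step 2 (move(office,kitchen)): drop {at(kitchen)}, keep {have(k2), open(d_kitchen_office), open(d_store_kitchen)}, require {at(office), open(d_kitchen_office)}
    → {at(office), have(k2), open(d_kitchen_office), open(d_store_kitchen)}
  through step 1 (move(lab,office)): drop {at(office)}, keep {have(k2), open(d_kitchen_office), open(d_store_kitchen)}, require {at(lab), open(d_office_lab)}
    → {at(lab), have(k2), open(d_kitchen_office), open(d_office_lab), open(d_store_kitchen)}

== RESULT ==
["at(lab)", "have(k2)", "open(d_kitchen_office)", "open(d_office_lab)", "open(d_store_kitchen)"]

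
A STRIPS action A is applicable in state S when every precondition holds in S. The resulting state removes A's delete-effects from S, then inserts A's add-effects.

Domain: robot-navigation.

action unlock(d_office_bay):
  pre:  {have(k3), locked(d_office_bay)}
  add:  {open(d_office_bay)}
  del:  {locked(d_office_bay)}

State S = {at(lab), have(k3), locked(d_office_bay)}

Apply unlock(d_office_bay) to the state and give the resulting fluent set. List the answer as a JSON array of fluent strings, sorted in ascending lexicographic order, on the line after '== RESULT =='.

Compute (S \ del) ∪ add:
  pre ⊆ S: {have(k3), locked(d_office_bay)} ⊆ S  — applicable
  S \ del = {at(lab), have(k3)}
  ∪ add   = {at(lab), have(k3), open(d_office_bay)}

== RESULT ==
["at(lab)", "have(k3)", "open(d_office_bay)"]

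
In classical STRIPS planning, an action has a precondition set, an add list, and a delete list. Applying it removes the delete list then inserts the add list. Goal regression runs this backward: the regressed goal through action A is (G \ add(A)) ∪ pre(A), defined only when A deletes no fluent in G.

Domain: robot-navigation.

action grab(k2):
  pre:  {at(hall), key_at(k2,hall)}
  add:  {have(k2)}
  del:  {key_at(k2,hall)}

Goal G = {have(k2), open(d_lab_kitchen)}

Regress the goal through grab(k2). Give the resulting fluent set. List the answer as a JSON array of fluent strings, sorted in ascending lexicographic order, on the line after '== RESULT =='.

Regress:
  G ∩ del = {}  (empty — regression defined)
  G \ add = {have(k2), open(d_lab_kitchen)} \ {have(k2)} = {open(d_lab_kitchen)}
  ∪ pre   = {open(d_lab_kitchen)} ∪ {at(hall), key_at(k2,hall)}
          = {at(hall), key_at(k2,hall), open(d_lab_kitchen)}

== RESULT ==
["at(hall)", "key_at(k2,hall)", "open(d_lab_kitchen)"]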